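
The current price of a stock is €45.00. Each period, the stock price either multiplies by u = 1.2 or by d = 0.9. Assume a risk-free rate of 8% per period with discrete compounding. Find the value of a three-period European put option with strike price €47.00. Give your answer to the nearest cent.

€1.47

Risk-neutral probability p = (1 + 0.08 − 0.9)/(1.2 − 0.9) = 0.1800/0.3000 = 0.6000
Terminal stock prices: S_uuu = 77.76, S_uud = 58.32, S_udd = 43.74, S_ddd = 32.81
Terminal payoffs (K − S): max(-30.76, 0) = 0, max(-11.32, 0) = 0, max(3.26, 0) = 3.26, max(14.19, 0) = 14.19
Node uu (S = 64.8): V_uu = 1/1.08·[0.6000·0.0000 + 0.4000·0.0000] = 0.0000
Node ud (S = 48.6): V_ud = 1/1.08·[0.6000·0.0000 + 0.4000·3.2600] = 1.2074
Node dd (S = 36.45): V_dd = 1/1.08·[0.6000·3.2600 + 0.4000·14.1950] = 7.0685
Node u (S = 54): V_u = 1/1.08·[0.6000·0.0000 + 0.4000·1.2074] = 0.4472
Node d (S = 40.5): V_d = 1/1.08·[0.6000·1.2074 + 0.4000·7.0685] = 3.2888
Node 0 (S = 45): V_0 = 1/1.08·[0.6000·0.4472 + 0.4000·3.2888] = 1.4665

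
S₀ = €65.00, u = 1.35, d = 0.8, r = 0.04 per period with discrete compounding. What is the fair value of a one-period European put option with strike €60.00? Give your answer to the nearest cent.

€4.34

Risk-neutral probability p = (1 + 0.04 − 0.8)/(1.35 − 0.8) = 0.2400/0.5500 = 0.4364
Terminal stock prices: S_u = 87.75, S_d = 52
Terminal payoffs (K − S): max(-27.75, 0) = 0, max(8, 0) = 8
Node 0 (S = 65): V_0 = 1/1.04·[0.4364·0.0000 + 0.5636·8.0000] = 4.3357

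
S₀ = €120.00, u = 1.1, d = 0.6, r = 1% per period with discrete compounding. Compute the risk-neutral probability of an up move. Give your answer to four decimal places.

p = 0.8200

Risk-neutral probability p = (1 + 0.01 − 0.6)/(1.1 − 0.6) = 0.4100/0.5000 = 0.8200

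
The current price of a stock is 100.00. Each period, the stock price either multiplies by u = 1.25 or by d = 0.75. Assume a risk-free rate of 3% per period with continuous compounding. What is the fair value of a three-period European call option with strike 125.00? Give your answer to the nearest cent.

Risk-neutral probability p = (e^0.03 − 0.75)/(1.25 − 0.75) = 0.2805/0.5000 = 0.5609
Terminal stock prices: S_uuu = 195.3, S_uud = 117.2, S_udd = 70.31, S_ddd = 42.19
Terminal payoffs (S − K): max(70.31, 0) = 70.31, max(-7.812, 0) = 0, max(-54.69, 0) = 0, max(-82.81, 0) = 0
Node uu (S = 156.2): V_uu = e^(−0.03)·[0.5609·70.3125 + 0.4391·0.0000] = 38.2733
Node ud (S = 93.75): V_ud = e^(−0.03)·[0.5609·0.0000 + 0.4391·0.0000] = 0.0000
Node dd (S = 56.25): V_dd = e^(−0.03)·[0.5609·0.0000 + 0.4391·0.0000] = 0.0000
Node u (S = 125): V_u = e^(−0.03)·[0.5609·38.2733 + 0.4391·0.0000] = 20.8334
Node d (S = 75): V_d = e^(−0.03)·[0.5609·0.0000 + 0.4391·0.0000] = 0.0000
Node 0 (S = 100): V_0 = e^(−0.03)·[0.5609·20.8334 + 0.4391·0.0000] = 11.3403

11.34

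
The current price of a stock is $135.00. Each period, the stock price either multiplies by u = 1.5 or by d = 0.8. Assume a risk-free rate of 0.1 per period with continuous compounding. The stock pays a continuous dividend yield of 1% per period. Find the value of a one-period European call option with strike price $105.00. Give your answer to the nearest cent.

$38.65

Per-period risk-free factor R = e^0.1 = 1.1052; dividend-adjusted growth = e^(0.1−0.01) = 1.0942.
Risk-neutral probability p = (1.0942 − 0.8)/(1.5 − 0.8) = 0.2942/0.7000 = 0.4202
Terminal stock prices: S_u = 202.5, S_d = 108
Terminal payoffs (S − K): max(97.5, 0) = 97.5, max(3, 0) = 3
Node 0 (S = 135): V_0 = e^(−0.1)·[0.4202·97.5000 + 0.5798·3.0000] = 38.6488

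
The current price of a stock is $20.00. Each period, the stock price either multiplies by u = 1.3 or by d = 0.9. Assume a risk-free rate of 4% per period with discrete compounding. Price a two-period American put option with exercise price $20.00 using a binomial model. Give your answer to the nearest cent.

Risk-neutral probability p = (1 + 0.04 − 0.9)/(1.3 − 0.9) = 0.1400/0.4000 = 0.3500
Terminal stock prices: S_uu = 33.8, S_ud = 23.4, S_dd = 16.2
Terminal payoffs (K − S): max(-13.8, 0) = 0, max(-3.4, 0) = 0, max(3.8, 0) = 3.8
Node u (S = 26): continuation = 1/1.04·[0.3500·0.0000 + 0.6500·0.0000] = 0.0000; exercise value = 0.0000 ≤ continuation, so V_u = 0.0000
Node d (S = 18): continuation = 1/1.04·[0.3500·0.0000 + 0.6500·3.8000] = 2.3750; exercise value = 2.0000 ≤ continuation, so V_d = 2.3750
Node 0 (S = 20): continuation = 1/1.04·[0.3500·0.0000 + 0.6500·2.3750] = 1.4844; exercise value = 0.0000 ≤ continuation, so V_0 = 1.4844

$1.48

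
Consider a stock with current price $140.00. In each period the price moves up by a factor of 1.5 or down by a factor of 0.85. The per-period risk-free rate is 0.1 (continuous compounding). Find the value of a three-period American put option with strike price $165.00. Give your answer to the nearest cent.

Risk-neutral probability p = (e^0.1 − 0.85)/(1.5 − 0.85) = 0.2552/0.6500 = 0.3926
Terminal stock prices: S_uuu = 472.5, S_uud = 267.8, S_udd = 151.7, S_ddd = 85.98
Terminal payoffs (K − S): max(-307.5, 0) = 0, max(-102.8, 0) = 0, max(13.28, 0) = 13.28, max(79.02, 0) = 79.02
Node uu (S = 315): continuation = e^(−0.1)·[0.3926·0.0000 + 0.6074·0.0000] = 0.0000; exercise value = 0.0000 ≤ continuation, so V_uu = 0.0000
Node ud (S = 178.5): continuation = e^(−0.1)·[0.3926·0.0000 + 0.6074·13.2750] = 7.2963; exercise value = 0.0000 ≤ continuation, so V_ud = 7.2963
Node dd (S = 101.1): continuation = e^(−0.1)·[0.3926·13.2750 + 0.6074·79.0225] = 48.1482; exercise value = 63.8500 > continuation, so V_dd = 63.8500 (exercise)
Node u (S = 210): continuation = e^(−0.1)·[0.3926·0.0000 + 0.6074·7.2963] = 4.0102; exercise value = 0.0000 ≤ continuation, so V_u = 4.0102
Node d (S = 119): continuation = e^(−0.1)·[0.3926·7.2963 + 0.6074·63.8500] = 37.6853; exercise value = 46.0000 > continuation, so V_d = 46.0000 (exercise)
Node 0 (S = 140): continuation = e^(−0.1)·[0.3926·4.0102 + 0.6074·46.0000] = 26.7072; exercise value = 25.0000 ≤ continuation, so V_0 = 26.7072

$26.71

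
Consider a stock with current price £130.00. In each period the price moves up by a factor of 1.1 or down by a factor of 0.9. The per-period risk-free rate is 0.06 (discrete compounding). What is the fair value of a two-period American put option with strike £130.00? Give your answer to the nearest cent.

Risk-neutral probability p = (1 + 0.06 − 0.9)/(1.1 − 0.9) = 0.1600/0.2000 = 0.8000
Terminal stock prices: S_uu = 157.3, S_ud = 128.7, S_dd = 105.3
Terminal payoffs (K − S): max(-27.3, 0) = 0, max(1.3, 0) = 1.3, max(24.7, 0) = 24.7
Node u (S = 143): continuation = 1/1.06·[0.8000·0.0000 + 0.2000·1.3000] = 0.2453; exercise value = 0.0000 ≤ continuation, so V_u = 0.2453
Node d (S = 117): continuation = 1/1.06·[0.8000·1.3000 + 0.2000·24.7000] = 5.6415; exercise value = 13.0000 > continuation, so V_d = 13.0000 (exercise)
Node 0 (S = 130): continuation = 1/1.06·[0.8000·0.2453 + 0.2000·13.0000] = 2.6379; exercise value = 0.0000 ≤ continuation, so V_0 = 2.6379

£2.64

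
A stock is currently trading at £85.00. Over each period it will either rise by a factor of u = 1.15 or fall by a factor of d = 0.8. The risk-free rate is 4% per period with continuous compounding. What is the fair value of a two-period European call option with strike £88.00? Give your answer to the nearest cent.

£10.67

Risk-neutral probability p = (e^0.04 − 0.8)/(1.15 − 0.8) = 0.2408/0.3500 = 0.6880
Terminal stock prices: S_uu = 112.4, S_ud = 78.2, S_dd = 54.4
Terminal payoffs (S − K): max(24.41, 0) = 24.41, max(-9.8, 0) = 0, max(-33.6, 0) = 0
Node u (S = 97.75): V_u = e^(−0.04)·[0.6880·24.4125 + 0.3120·0.0000] = 16.1379
Node d (S = 68): V_d = e^(−0.04)·[0.6880·0.0000 + 0.3120·0.0000] = 0.0000
Node 0 (S = 85): V_0 = e^(−0.04)·[0.6880·16.1379 + 0.3120·0.0000] = 10.6680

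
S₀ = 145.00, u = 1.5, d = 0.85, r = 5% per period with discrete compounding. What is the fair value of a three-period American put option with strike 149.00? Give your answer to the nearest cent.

19.23

Risk-neutral probability p = (1 + 0.05 − 0.85)/(1.5 − 0.85) = 0.2000/0.6500 = 0.3077
Terminal stock prices: S_uuu = 489.4, S_uud = 277.3, S_udd = 157.1, S_ddd = 89.05
Terminal payoffs (K − S): max(-340.4, 0) = 0, max(-128.3, 0) = 0, max(-8.144, 0) = 0, max(59.95, 0) = 59.95
Node uu (S = 326.2): continuation = 1/1.05·[0.3077·0.0000 + 0.6923·0.0000] = 0.0000; exercise value = 0.0000 ≤ continuation, so V_uu = 0.0000
Node ud (S = 184.9): continuation = 1/1.05·[0.3077·0.0000 + 0.6923·0.0000] = 0.0000; exercise value = 0.0000 ≤ continuation, so V_ud = 0.0000
Node dd (S = 104.8): continuation = 1/1.05·[0.3077·0.0000 + 0.6923·59.9519] = 39.5287; exercise value = 44.2375 > continuation, so V_dd = 44.2375 (exercise)
Node u (S = 217.5): continuation = 1/1.05·[0.3077·0.0000 + 0.6923·0.0000] = 0.0000; exercise value = 0.0000 ≤ continuation, so V_u = 0.0000
Node d (S = 123.2): continuation = 1/1.05·[0.3077·0.0000 + 0.6923·44.2375] = 29.1676; exercise value = 25.7500 ≤ continuation, so V_d = 29.1676
Node 0 (S = 145): continuation = 1/1.05·[0.3077·0.0000 + 0.6923·29.1676] = 19.2314; exercise value = 4.0000 ≤ continuation, so V_0 = 19.2314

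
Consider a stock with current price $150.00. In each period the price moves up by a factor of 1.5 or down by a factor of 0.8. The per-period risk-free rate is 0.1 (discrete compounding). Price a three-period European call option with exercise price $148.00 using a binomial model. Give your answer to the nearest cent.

Risk-neutral probability p = (1 + 0.1 − 0.8)/(1.5 − 0.8) = 0.3000/0.7000 = 0.4286
Terminal stock prices: S_uuu = 506.2, S_uud = 270, S_udd = 144, S_ddd = 76.8
Terminal payoffs (S − K): max(358.2, 0) = 358.2, max(122, 0) = 122, max(-4, 0) = 0, max(-71.2, 0) = 0
Node uu (S = 337.5): V_uu = 1/1.1·[0.4286·358.2500 + 0.5714·122.0000] = 202.9545
Node ud (S = 180): V_ud = 1/1.1·[0.4286·122.0000 + 0.5714·0.0000] = 47.5325
Node dd (S = 96): V_dd = 1/1.1·[0.4286·0.0000 + 0.5714·0.0000] = 0.0000
Node u (S = 225): V_u = 1/1.1·[0.4286·202.9545 + 0.5714·47.5325] = 103.7654
Node d (S = 120): V_d = 1/1.1·[0.4286·47.5325 + 0.5714·0.0000] = 18.5191
Node 0 (S = 150): V_0 = 1/1.1·[0.4286·103.7654 + 0.5714·18.5191] = 50.0484

$50.05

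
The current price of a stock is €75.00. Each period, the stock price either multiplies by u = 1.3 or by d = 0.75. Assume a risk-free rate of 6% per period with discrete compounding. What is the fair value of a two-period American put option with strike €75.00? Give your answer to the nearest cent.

Risk-neutral probability p = (1 + 0.06 − 0.75)/(1.3 − 0.75) = 0.3100/0.5500 = 0.5636
Terminal stock prices: S_uu = 126.8, S_ud = 73.12, S_dd = 42.19
Terminal payoffs (K − S): max(-51.75, 0) = 0, max(1.875, 0) = 1.875, max(32.81, 0) = 32.81
Node u (S = 97.5): continuation = 1/1.06·[0.5636·0.0000 + 0.4364·1.8750] = 0.7719; exercise value = 0.0000 ≤ continuation, so V_u = 0.7719
Node d (S = 56.25): continuation = 1/1.06·[0.5636·1.8750 + 0.4364·32.8125] = 14.5047; exercise value = 18.7500 > continuation, so V_d = 18.7500 (exercise)
Node 0 (S = 75): continuation = 1/1.06·[0.5636·0.7719 + 0.4364·18.7500] = 8.1291; exercise value = 0.0000 ≤ continuation, so V_0 = 8.1291

€8.13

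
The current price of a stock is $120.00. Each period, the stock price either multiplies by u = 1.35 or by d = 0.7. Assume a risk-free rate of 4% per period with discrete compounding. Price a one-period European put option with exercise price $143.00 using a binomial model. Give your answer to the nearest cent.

Risk-neutral probability p = (1 + 0.04 − 0.7)/(1.35 − 0.7) = 0.3400/0.6500 = 0.5231
Terminal stock prices: S_u = 162, S_d = 84
Terminal payoffs (K − S): max(-19, 0) = 0, max(59, 0) = 59
Node 0 (S = 120): V_0 = 1/1.04·[0.5231·0.0000 + 0.4769·59.0000] = 27.0562

$27.06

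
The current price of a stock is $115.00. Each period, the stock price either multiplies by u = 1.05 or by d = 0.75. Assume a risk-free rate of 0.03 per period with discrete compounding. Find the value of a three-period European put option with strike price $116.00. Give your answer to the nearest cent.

$3.90

Risk-neutral probability p = (1 + 0.03 − 0.75)/(1.05 − 0.75) = 0.2800/0.3000 = 0.9333
Terminal stock prices: S_uuu = 133.1, S_uud = 95.09, S_udd = 67.92, S_ddd = 48.52
Terminal payoffs (K − S): max(-17.13, 0) = 0, max(20.91, 0) = 20.91, max(48.08, 0) = 48.08, max(67.48, 0) = 67.48
Node uu (S = 126.8): V_uu = 1/1.03·[0.9333·0.0000 + 0.0667·20.9094] = 1.3534
Node ud (S = 90.56): V_ud = 1/1.03·[0.9333·20.9094 + 0.0667·48.0781] = 22.0589
Node dd (S = 64.69): V_dd = 1/1.03·[0.9333·48.0781 + 0.0667·67.4844] = 47.9339
Node u (S = 120.8): V_u = 1/1.03·[0.9333·1.3534 + 0.0667·22.0589] = 2.6541
Node d (S = 86.25): V_d = 1/1.03·[0.9333·22.0589 + 0.0667·47.9339] = 23.0911
Node 0 (S = 115): V_0 = 1/1.03·[0.9333·2.6541 + 0.0667·23.0911] = 3.8996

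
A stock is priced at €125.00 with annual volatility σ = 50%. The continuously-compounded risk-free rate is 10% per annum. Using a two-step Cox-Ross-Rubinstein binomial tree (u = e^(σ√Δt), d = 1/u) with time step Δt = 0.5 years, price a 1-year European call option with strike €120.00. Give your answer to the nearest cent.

CRR parameters: u = e^(σ√Δt) = e^(0.5·√0.5) = 1.4241, d = 1/u = 0.7022
Per-period rate: rΔt = 0.1·0.5 = 0.05, so R = e^0.05 = 1.0513
Risk-neutral probability p = (e^0.05 − 0.7022)/(1.4241 − 0.7022) = 0.3491/0.7219 = 0.4835
Terminal stock prices: S_uu = 253.5, S_ud = 125, S_dd = 61.63
Terminal payoffs (S − K): max(133.5, 0) = 133.5, max(5, 0) = 5, max(-58.37, 0) = 0
Node u (S = 178): V_u = e^(−0.05)·[0.4835·133.5144 + 0.5165·5.0000] = 63.8673
Node d (S = 87.77): V_d = e^(−0.05)·[0.4835·5.0000 + 0.5165·0.0000] = 2.2998
Node 0 (S = 125): V_0 = e^(−0.05)·[0.4835·63.8673 + 0.5165·2.2998] = 30.5061

€30.51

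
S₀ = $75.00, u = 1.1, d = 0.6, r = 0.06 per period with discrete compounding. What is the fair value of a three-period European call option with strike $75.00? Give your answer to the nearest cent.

Risk-neutral probability p = (1 + 0.06 − 0.6)/(1.1 − 0.6) = 0.4600/0.5000 = 0.9200
Terminal stock prices: S_uuu = 99.83, S_uud = 54.45, S_udd = 29.7, S_ddd = 16.2
Terminal payoffs (S − K): max(24.83, 0) = 24.83, max(-20.55, 0) = 0, max(-45.3, 0) = 0, max(-58.8, 0) = 0
Node uu (S = 90.75): V_uu = 1/1.06·[0.9200·24.8250 + 0.0800·0.0000] = 21.5462
Node ud (S = 49.5): V_ud = 1/1.06·[0.9200·0.0000 + 0.0800·0.0000] = 0.0000
Node dd (S = 27): V_dd = 1/1.06·[0.9200·0.0000 + 0.0800·0.0000] = 0.0000
Node u (S = 82.5): V_u = 1/1.06·[0.9200·21.5462 + 0.0800·0.0000] = 18.7005
Node d (S = 45): V_d = 1/1.06·[0.9200·0.0000 + 0.0800·0.0000] = 0.0000
Node 0 (S = 75): V_0 = 1/1.06·[0.9200·18.7005 + 0.0800·0.0000] = 16.2306

$16.23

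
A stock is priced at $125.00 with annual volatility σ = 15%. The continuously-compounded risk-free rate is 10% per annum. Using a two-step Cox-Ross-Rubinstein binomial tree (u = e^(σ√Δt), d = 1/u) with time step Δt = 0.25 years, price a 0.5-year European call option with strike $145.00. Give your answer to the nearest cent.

$0.09

CRR parameters: u = e^(σ√Δt) = e^(0.15·√0.25) = 1.0779, d = 1/u = 0.9277
Per-period rate: rΔt = 0.1·0.25 = 0.025, so R = e^0.025 = 1.0253
Risk-neutral probability p = (e^0.025 − 0.9277)/(1.0779 − 0.9277) = 0.0976/0.1501 = 0.6499
Terminal stock prices: S_uu = 145.2, S_ud = 125, S_dd = 107.6
Terminal payoffs (S − K): max(0.2293, 0) = 0.2293, max(-20, 0) = 0, max(-37.41, 0) = 0
Node u (S = 134.7): V_u = e^(−0.025)·[0.6499·0.2293 + 0.3501·0.0000] = 0.1453
Node d (S = 116): V_d = e^(−0.025)·[0.6499·0.0000 + 0.3501·0.0000] = 0.0000
Node 0 (S = 125): V_0 = e^(−0.025)·[0.6499·0.1453 + 0.3501·0.0000] = 0.0921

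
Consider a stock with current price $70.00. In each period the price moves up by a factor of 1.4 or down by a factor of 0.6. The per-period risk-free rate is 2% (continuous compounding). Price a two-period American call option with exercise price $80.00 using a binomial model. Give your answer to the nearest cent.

Risk-neutral probability p = (e^0.02 − 0.6)/(1.4 − 0.6) = 0.4202/0.8000 = 0.5253
Terminal stock prices: S_uu = 137.2, S_ud = 58.8, S_dd = 25.2
Terminal payoffs (S − K): max(57.2, 0) = 57.2, max(-21.2, 0) = 0, max(-54.8, 0) = 0
Node u (S = 98): continuation = e^(−0.02)·[0.5253·57.2000 + 0.4747·0.0000] = 29.4495; exercise value = 18.0000 ≤ continuation, so V_u = 29.4495
Node d (S = 42): continuation = e^(−0.02)·[0.5253·0.0000 + 0.4747·0.0000] = 0.0000; exercise value = 0.0000 ≤ continuation, so V_d = 0.0000
Node 0 (S = 70): continuation = e^(−0.02)·[0.5253·29.4495 + 0.4747·0.0000] = 15.1621; exercise value = 0.0000 ≤ continuation, so V_0 = 15.1621

$15.16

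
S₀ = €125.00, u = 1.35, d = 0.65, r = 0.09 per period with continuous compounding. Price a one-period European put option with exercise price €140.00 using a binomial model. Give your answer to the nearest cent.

€19.62

Risk-neutral probability p = (e^0.09 − 0.65)/(1.35 − 0.65) = 0.4442/0.7000 = 0.6345
Terminal stock prices: S_u = 168.8, S_d = 81.25
Terminal payoffs (K − S): max(-28.75, 0) = 0, max(58.75, 0) = 58.75
Node 0 (S = 125): V_0 = e^(−0.09)·[0.6345·0.0000 + 0.3655·58.7500] = 19.6231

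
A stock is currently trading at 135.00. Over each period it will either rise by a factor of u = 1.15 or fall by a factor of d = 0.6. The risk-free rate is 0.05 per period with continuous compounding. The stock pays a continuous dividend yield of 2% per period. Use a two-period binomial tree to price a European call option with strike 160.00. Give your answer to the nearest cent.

10.27

Per-period risk-free factor R = e^0.05 = 1.0513; dividend-adjusted growth = e^(0.05−0.02) = 1.0305.
Risk-neutral probability p = (1.0305 − 0.6)/(1.15 − 0.6) = 0.4305/0.5500 = 0.7826
Terminal stock prices: S_uu = 178.5, S_ud = 93.15, S_dd = 48.6
Terminal payoffs (S − K): max(18.54, 0) = 18.54, max(-66.85, 0) = 0, max(-111.4, 0) = 0
Node u (S = 155.2): V_u = e^(−0.05)·[0.7826·18.5375 + 0.2174·0.0000] = 13.8007
Node d (S = 81): V_d = e^(−0.05)·[0.7826·0.0000 + 0.2174·0.0000] = 0.0000
Node 0 (S = 135): V_0 = e^(−0.05)·[0.7826·13.8007 + 0.2174·0.0000] = 10.2743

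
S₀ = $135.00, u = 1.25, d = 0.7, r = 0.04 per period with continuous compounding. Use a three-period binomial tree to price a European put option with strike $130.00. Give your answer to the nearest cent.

Risk-neutral probability p = (e^0.04 − 0.7)/(1.25 − 0.7) = 0.3408/0.5500 = 0.6197
Terminal stock prices: S_uuu = 263.7, S_uud = 147.7, S_udd = 82.69, S_ddd = 46.3
Terminal payoffs (K − S): max(-133.7, 0) = 0, max(-17.66, 0) = 0, max(47.31, 0) = 47.31, max(83.7, 0) = 83.7
Node uu (S = 210.9): V_uu = e^(−0.04)·[0.6197·0.0000 + 0.3803·0.0000] = 0.0000
Node ud (S = 118.1): V_ud = e^(−0.04)·[0.6197·0.0000 + 0.3803·47.3125] = 17.2894
Node dd (S = 66.15): V_dd = e^(−0.04)·[0.6197·47.3125 + 0.3803·83.6950] = 58.7526
Node u (S = 168.8): V_u = e^(−0.04)·[0.6197·0.0000 + 0.3803·17.2894] = 6.3181
Node d (S = 94.5): V_d = e^(−0.04)·[0.6197·17.2894 + 0.3803·58.7526] = 31.7634
Node 0 (S = 135): V_0 = e^(−0.04)·[0.6197·6.3181 + 0.3803·31.7634] = 15.3689

$15.37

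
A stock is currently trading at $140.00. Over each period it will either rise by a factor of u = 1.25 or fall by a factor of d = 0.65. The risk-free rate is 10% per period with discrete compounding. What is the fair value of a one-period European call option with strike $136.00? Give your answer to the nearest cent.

Risk-neutral probability p = (1 + 0.1 − 0.65)/(1.25 − 0.65) = 0.4500/0.6000 = 0.7500
Terminal stock prices: S_u = 175, S_d = 91
Terminal payoffs (S − K): max(39, 0) = 39, max(-45, 0) = 0
Node 0 (S = 140): V_0 = 1/1.1·[0.7500·39.0000 + 0.2500·0.0000] = 26.5909

$26.59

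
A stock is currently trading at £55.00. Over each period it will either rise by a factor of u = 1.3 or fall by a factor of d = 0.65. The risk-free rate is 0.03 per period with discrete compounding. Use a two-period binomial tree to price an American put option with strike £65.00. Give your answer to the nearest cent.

Risk-neutral probability p = (1 + 0.03 − 0.65)/(1.3 − 0.65) = 0.3800/0.6500 = 0.5846
Terminal stock prices: S_uu = 92.95, S_ud = 46.48, S_dd = 23.24
Terminal payoffs (K − S): max(-27.95, 0) = 0, max(18.52, 0) = 18.52, max(41.76, 0) = 41.76
Node u (S = 71.5): continuation = 1/1.03·[0.5846·0.0000 + 0.4154·18.5250] = 7.4709; exercise value = 0.0000 ≤ continuation, so V_u = 7.4709
Node d (S = 35.75): continuation = 1/1.03·[0.5846·18.5250 + 0.4154·41.7625] = 27.3568; exercise value = 29.2500 > continuation, so V_d = 29.2500 (exercise)
Node 0 (S = 55): continuation = 1/1.03·[0.5846·7.4709 + 0.4154·29.2500] = 16.0365; exercise value = 10.0000 ≤ continuation, so V_0 = 16.0365

£16.04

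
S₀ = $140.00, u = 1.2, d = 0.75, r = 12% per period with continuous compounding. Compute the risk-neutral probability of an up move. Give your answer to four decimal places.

Risk-neutral probability p = (e^0.12 − 0.75)/(1.2 − 0.75) = 0.3775/0.4500 = 0.8389

p = 0.8389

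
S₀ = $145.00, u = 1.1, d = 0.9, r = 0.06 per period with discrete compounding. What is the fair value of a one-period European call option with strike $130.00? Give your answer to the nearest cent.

$22.36

Risk-neutral probability p = (1 + 0.06 − 0.9)/(1.1 − 0.9) = 0.1600/0.2000 = 0.8000
Terminal stock prices: S_u = 159.5, S_d = 130.5
Terminal payoffs (S − K): max(29.5, 0) = 29.5, max(0.5, 0) = 0.5
Node 0 (S = 145): V_0 = 1/1.06·[0.8000·29.5000 + 0.2000·0.5000] = 22.3585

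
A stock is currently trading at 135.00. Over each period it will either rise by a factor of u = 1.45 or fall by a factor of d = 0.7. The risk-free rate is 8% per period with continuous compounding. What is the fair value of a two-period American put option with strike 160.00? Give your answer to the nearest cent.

Risk-neutral probability p = (e^0.08 − 0.7)/(1.45 − 0.7) = 0.3833/0.7500 = 0.5110
Terminal stock prices: S_uu = 283.8, S_ud = 137, S_dd = 66.15
Terminal payoffs (K − S): max(-123.8, 0) = 0, max(22.98, 0) = 22.98, max(93.85, 0) = 93.85
Node u (S = 195.8): continuation = e^(−0.08)·[0.5110·0.0000 + 0.4890·22.9750] = 10.3700; exercise value = 0.0000 ≤ continuation, so V_u = 10.3700
Node d (S = 94.5): continuation = e^(−0.08)·[0.5110·22.9750 + 0.4890·93.8500] = 53.1986; exercise value = 65.5000 > continuation, so V_d = 65.5000 (exercise)
Node 0 (S = 135): continuation = e^(−0.08)·[0.5110·10.3700 + 0.4890·65.5000] = 34.4561; exercise value = 25.0000 ≤ continuation, so V_0 = 34.4561

34.46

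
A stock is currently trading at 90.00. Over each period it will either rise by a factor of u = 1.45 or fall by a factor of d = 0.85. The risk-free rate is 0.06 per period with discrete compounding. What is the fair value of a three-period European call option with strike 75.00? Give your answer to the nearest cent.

31.58

Risk-neutral probability p = (1 + 0.06 − 0.85)/(1.45 − 0.85) = 0.2100/0.6000 = 0.3500
Terminal stock prices: S_uuu = 274.4, S_uud = 160.8, S_udd = 94.29, S_ddd = 55.27
Terminal payoffs (S − K): max(199.4, 0) = 199.4, max(85.84, 0) = 85.84, max(19.29, 0) = 19.29, max(-19.73, 0) = 0
Node uu (S = 189.2): V_uu = 1/1.06·[0.3500·199.3762 + 0.6500·85.8413] = 118.4703
Node ud (S = 110.9): V_ud = 1/1.06·[0.3500·85.8413 + 0.6500·19.2862] = 40.1703
Node dd (S = 65.02): V_dd = 1/1.06·[0.3500·19.2862 + 0.6500·0.0000] = 6.3681
Node u (S = 130.5): V_u = 1/1.06·[0.3500·118.4703 + 0.6500·40.1703] = 63.7503
Node d (S = 76.5): V_d = 1/1.06·[0.3500·40.1703 + 0.6500·6.3681] = 17.1687
Node 0 (S = 90): V_0 = 1/1.06·[0.3500·63.7503 + 0.6500·17.1687] = 31.5776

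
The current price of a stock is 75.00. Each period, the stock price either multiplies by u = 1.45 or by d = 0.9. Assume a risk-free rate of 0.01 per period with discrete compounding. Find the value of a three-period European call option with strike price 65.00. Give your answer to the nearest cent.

17.04

Risk-neutral probability p = (1 + 0.01 − 0.9)/(1.45 − 0.9) = 0.1100/0.5500 = 0.2000
Terminal stock prices: S_uuu = 228.6, S_uud = 141.9, S_udd = 88.09, S_ddd = 54.68
Terminal payoffs (S − K): max(163.6, 0) = 163.6, max(76.92, 0) = 76.92, max(23.09, 0) = 23.09, max(-10.32, 0) = 0
Node uu (S = 157.7): V_uu = 1/1.01·[0.2000·163.6469 + 0.8000·76.9188] = 93.3311
Node ud (S = 97.88): V_ud = 1/1.01·[0.2000·76.9188 + 0.8000·23.0875] = 33.5186
Node dd (S = 60.75): V_dd = 1/1.01·[0.2000·23.0875 + 0.8000·0.0000] = 4.5718
Node u (S = 108.8): V_u = 1/1.01·[0.2000·93.3311 + 0.8000·33.5186] = 45.0308
Node d (S = 67.5): V_d = 1/1.01·[0.2000·33.5186 + 0.8000·4.5718] = 10.2586
Node 0 (S = 75): V_0 = 1/1.01·[0.2000·45.0308 + 0.8000·10.2586] = 17.0426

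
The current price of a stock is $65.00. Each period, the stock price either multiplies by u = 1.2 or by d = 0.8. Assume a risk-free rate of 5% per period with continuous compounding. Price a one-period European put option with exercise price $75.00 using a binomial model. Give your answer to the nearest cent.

Risk-neutral probability p = (e^0.05 − 0.8)/(1.2 − 0.8) = 0.2513/0.4000 = 0.6282
Terminal stock prices: S_u = 78, S_d = 52
Terminal payoffs (K − S): max(-3, 0) = 0, max(23, 0) = 23
Node 0 (S = 65): V_0 = e^(−0.05)·[0.6282·0.0000 + 0.3718·23.0000] = 8.1348

$8.13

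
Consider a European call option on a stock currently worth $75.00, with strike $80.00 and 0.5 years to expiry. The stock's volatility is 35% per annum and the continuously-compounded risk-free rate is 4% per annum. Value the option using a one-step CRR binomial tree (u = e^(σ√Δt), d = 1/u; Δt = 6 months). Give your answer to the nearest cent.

$7.54

CRR parameters: u = e^(σ√Δt) = e^(0.35·√0.5) = 1.2808, d = 1/u = 0.7808
Per-period rate: rΔt = 0.04·0.5 = 0.02, so R = e^0.02 = 1.0202
Risk-neutral probability p = (e^0.02 − 0.7808)/(1.2808 − 0.7808) = 0.2394/0.5000 = 0.4788
Terminal stock prices: S_u = 96.06, S_d = 58.56
Terminal payoffs (S − K): max(16.06, 0) = 16.06, max(-21.44, 0) = 0
Node 0 (S = 75): V_0 = e^(−0.02)·[0.4788·16.0602 + 0.5212·0.0000] = 7.5380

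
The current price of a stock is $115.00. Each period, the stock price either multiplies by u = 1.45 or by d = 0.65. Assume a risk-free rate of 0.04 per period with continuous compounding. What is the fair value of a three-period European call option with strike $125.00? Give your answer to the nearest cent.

$33.77

Risk-neutral probability p = (e^0.04 − 0.65)/(1.45 − 0.65) = 0.3908/0.8000 = 0.4885
Terminal stock prices: S_uuu = 350.6, S_uud = 157.2, S_udd = 70.45, S_ddd = 31.58
Terminal payoffs (S − K): max(225.6, 0) = 225.6, max(32.16, 0) = 32.16, max(-54.55, 0) = 0, max(-93.42, 0) = 0
Node uu (S = 241.8): V_uu = e^(−0.04)·[0.4885·225.5919 + 0.5115·32.1619] = 121.6888
Node ud (S = 108.4): V_ud = e^(−0.04)·[0.4885·32.1619 + 0.5115·0.0000] = 15.0955
Node dd (S = 48.59): V_dd = e^(−0.04)·[0.4885·0.0000 + 0.5115·0.0000] = 0.0000
Node u (S = 166.8): V_u = e^(−0.04)·[0.4885·121.6888 + 0.5115·15.0955] = 64.5341
Node d (S = 74.75): V_d = e^(−0.04)·[0.4885·15.0955 + 0.5115·0.0000] = 7.0852
Node 0 (S = 115): V_0 = e^(−0.04)·[0.4885·64.5341 + 0.5115·7.0852] = 33.7715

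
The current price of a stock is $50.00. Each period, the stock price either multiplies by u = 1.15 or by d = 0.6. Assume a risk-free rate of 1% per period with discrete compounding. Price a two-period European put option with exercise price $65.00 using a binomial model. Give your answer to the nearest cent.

$14.33

Risk-neutral probability p = (1 + 0.01 − 0.6)/(1.15 − 0.6) = 0.4100/0.5500 = 0.7455
Terminal stock prices: S_uu = 66.12, S_ud = 34.5, S_dd = 18
Terminal payoffs (K − S): max(-1.125, 0) = 0, max(30.5, 0) = 30.5, max(47, 0) = 47
Node u (S = 57.5): V_u = 1/1.01·[0.7455·0.0000 + 0.2545·30.5000] = 7.6868
Node d (S = 30): V_d = 1/1.01·[0.7455·30.5000 + 0.2545·47.0000] = 34.3564
Node 0 (S = 50): V_0 = 1/1.01·[0.7455·7.6868 + 0.2545·34.3564] = 14.3321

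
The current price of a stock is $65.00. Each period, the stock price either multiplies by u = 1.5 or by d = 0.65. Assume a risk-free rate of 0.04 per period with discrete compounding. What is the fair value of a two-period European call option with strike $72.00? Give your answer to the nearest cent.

Risk-neutral probability p = (1 + 0.04 − 0.65)/(1.5 − 0.65) = 0.3900/0.8500 = 0.4588
Terminal stock prices: S_uu = 146.2, S_ud = 63.38, S_dd = 27.46
Terminal payoffs (S − K): max(74.25, 0) = 74.25, max(-8.625, 0) = 0, max(-44.54, 0) = 0
Node u (S = 97.5): V_u = 1/1.04·[0.4588·74.2500 + 0.5412·0.0000] = 32.7574
Node d (S = 42.25): V_d = 1/1.04·[0.4588·0.0000 + 0.5412·0.0000] = 0.0000
Node 0 (S = 65): V_0 = 1/1.04·[0.4588·32.7574 + 0.5412·0.0000] = 14.4518

$14.45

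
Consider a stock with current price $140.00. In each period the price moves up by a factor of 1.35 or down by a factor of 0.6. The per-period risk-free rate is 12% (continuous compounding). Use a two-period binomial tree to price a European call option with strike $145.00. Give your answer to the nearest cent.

$42.86

Risk-neutral probability p = (e^0.12 − 0.6)/(1.35 − 0.6) = 0.5275/0.7500 = 0.7033
Terminal stock prices: S_uu = 255.2, S_ud = 113.4, S_dd = 50.4
Terminal payoffs (S − K): max(110.2, 0) = 110.2, max(-31.6, 0) = 0, max(-94.6, 0) = 0
Node u (S = 189): V_u = e^(−0.12)·[0.7033·110.1500 + 0.2967·0.0000] = 68.7112
Node d (S = 84): V_d = e^(−0.12)·[0.7033·0.0000 + 0.2967·0.0000] = 0.0000
Node 0 (S = 140): V_0 = e^(−0.12)·[0.7033·68.7112 + 0.2967·0.0000] = 42.8619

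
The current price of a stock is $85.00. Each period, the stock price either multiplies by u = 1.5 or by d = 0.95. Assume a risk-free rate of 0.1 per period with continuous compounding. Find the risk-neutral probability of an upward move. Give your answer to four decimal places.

p = 0.2821

Risk-neutral probability p = (e^0.1 − 0.95)/(1.5 − 0.95) = 0.1552/0.5500 = 0.2821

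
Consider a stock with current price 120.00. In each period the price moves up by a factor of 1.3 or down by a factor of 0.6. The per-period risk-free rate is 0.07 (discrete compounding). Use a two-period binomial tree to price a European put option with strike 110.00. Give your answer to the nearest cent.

Risk-neutral probability p = (1 + 0.07 − 0.6)/(1.3 − 0.6) = 0.4700/0.7000 = 0.6714
Terminal stock prices: S_uu = 202.8, S_ud = 93.6, S_dd = 43.2
Terminal payoffs (K − S): max(-92.8, 0) = 0, max(16.4, 0) = 16.4, max(66.8, 0) = 66.8
Node u (S = 156): V_u = 1/1.07·[0.6714·0.0000 + 0.3286·16.4000] = 5.0360
Node d (S = 72): V_d = 1/1.07·[0.6714·16.4000 + 0.3286·66.8000] = 30.8037
Node 0 (S = 120): V_0 = 1/1.07·[0.6714·5.0360 + 0.3286·30.8037] = 12.6192

12.62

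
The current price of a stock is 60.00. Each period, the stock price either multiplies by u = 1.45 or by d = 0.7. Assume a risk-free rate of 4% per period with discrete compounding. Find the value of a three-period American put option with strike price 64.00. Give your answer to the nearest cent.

14.71

Risk-neutral probability p = (1 + 0.04 − 0.7)/(1.45 − 0.7) = 0.3400/0.7500 = 0.4533
Terminal stock prices: S_uuu = 182.9, S_uud = 88.3, S_udd = 42.63, S_ddd = 20.58
Terminal payoffs (K − S): max(-118.9, 0) = 0, max(-24.3, 0) = 0, max(21.37, 0) = 21.37, max(43.42, 0) = 43.42
Node uu (S = 126.2): continuation = 1/1.04·[0.4533·0.0000 + 0.5467·0.0000] = 0.0000; exercise value = 0.0000 ≤ continuation, so V_uu = 0.0000
Node ud (S = 60.9): continuation = 1/1.04·[0.4533·0.0000 + 0.5467·21.3700] = 11.2329; exercise value = 3.1000 ≤ continuation, so V_ud = 11.2329
Node dd (S = 29.4): continuation = 1/1.04·[0.4533·21.3700 + 0.5467·43.4200] = 32.1385; exercise value = 34.6000 > continuation, so V_dd = 34.6000 (exercise)
Node u (S = 87): continuation = 1/1.04·[0.4533·0.0000 + 0.5467·11.2329] = 5.9045; exercise value = 0.0000 ≤ continuation, so V_u = 5.9045
Node d (S = 42): continuation = 1/1.04·[0.4533·11.2329 + 0.5467·34.6000] = 23.0836; exercise value = 22.0000 ≤ continuation, so V_d = 23.0836
Node 0 (S = 60): continuation = 1/1.04·[0.4533·5.9045 + 0.5467·23.0836] = 14.7074; exercise value = 4.0000 ≤ continuation, so V_0 = 14.7074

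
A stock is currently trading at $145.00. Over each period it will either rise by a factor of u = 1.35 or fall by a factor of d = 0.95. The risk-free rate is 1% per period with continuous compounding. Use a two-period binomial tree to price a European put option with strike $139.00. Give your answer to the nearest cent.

Risk-neutral probability p = (e^0.01 − 0.95)/(1.35 − 0.95) = 0.0601/0.4000 = 0.1501
Terminal stock prices: S_uu = 264.3, S_ud = 186, S_dd = 130.9
Terminal payoffs (K − S): max(-125.3, 0) = 0, max(-46.96, 0) = 0, max(8.138, 0) = 8.138
Node u (S = 195.8): V_u = e^(−0.01)·[0.1501·0.0000 + 0.8499·0.0000] = 0.0000
Node d (S = 137.8): V_d = e^(−0.01)·[0.1501·0.0000 + 0.8499·8.1375] = 6.8470
Node 0 (S = 145): V_0 = e^(−0.01)·[0.1501·0.0000 + 0.8499·6.8470] = 5.7612

$5.76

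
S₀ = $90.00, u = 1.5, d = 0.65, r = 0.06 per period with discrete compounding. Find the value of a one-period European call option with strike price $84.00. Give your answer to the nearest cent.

Risk-neutral probability p = (1 + 0.06 − 0.65)/(1.5 − 0.65) = 0.4100/0.8500 = 0.4824
Terminal stock prices: S_u = 135, S_d = 58.5
Terminal payoffs (S − K): max(51, 0) = 51, max(-25.5, 0) = 0
Node 0 (S = 90): V_0 = 1/1.06·[0.4824·51.0000 + 0.5176·0.0000] = 23.2075

$23.21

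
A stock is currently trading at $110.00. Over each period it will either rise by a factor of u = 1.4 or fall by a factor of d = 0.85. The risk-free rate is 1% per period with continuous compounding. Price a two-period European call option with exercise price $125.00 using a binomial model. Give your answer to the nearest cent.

Risk-neutral probability p = (e^0.01 − 0.85)/(1.4 − 0.85) = 0.1601/0.5500 = 0.2910
Terminal stock prices: S_uu = 215.6, S_ud = 130.9, S_dd = 79.47
Terminal payoffs (S − K): max(90.6, 0) = 90.6, max(5.9, 0) = 5.9, max(-45.53, 0) = 0
Node u (S = 154): V_u = e^(−0.01)·[0.2910·90.6000 + 0.7090·5.9000] = 30.2438
Node d (S = 93.5): V_d = e^(−0.01)·[0.2910·5.9000 + 0.7090·0.0000] = 1.6998
Node 0 (S = 110): V_0 = e^(−0.01)·[0.2910·30.2438 + 0.7090·1.6998] = 9.9066

$9.91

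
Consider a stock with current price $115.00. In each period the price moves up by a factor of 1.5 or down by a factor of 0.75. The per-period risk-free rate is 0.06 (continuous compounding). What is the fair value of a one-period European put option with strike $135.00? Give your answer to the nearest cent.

$26.82

Risk-neutral probability p = (e^0.06 − 0.75)/(1.5 − 0.75) = 0.3118/0.7500 = 0.4158
Terminal stock prices: S_u = 172.5, S_d = 86.25
Terminal payoffs (K − S): max(-37.5, 0) = 0, max(48.75, 0) = 48.75
Node 0 (S = 115): V_0 = e^(−0.06)·[0.4158·0.0000 + 0.5842·48.7500] = 26.8220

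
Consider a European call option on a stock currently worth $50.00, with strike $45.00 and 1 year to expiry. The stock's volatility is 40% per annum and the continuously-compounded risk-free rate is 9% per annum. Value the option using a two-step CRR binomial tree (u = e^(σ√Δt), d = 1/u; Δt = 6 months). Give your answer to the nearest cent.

CRR parameters: u = e^(σ√Δt) = e^(0.4·√0.5) = 1.3269, d = 1/u = 0.7536
Per-period rate: rΔt = 0.09·0.5 = 0.045, so R = e^0.045 = 1.0460
Risk-neutral probability p = (e^0.045 − 0.7536)/(1.3269 − 0.7536) = 0.2924/0.5733 = 0.5100
Terminal stock prices: S_uu = 88.03, S_ud = 50, S_dd = 28.4
Terminal payoffs (S − K): max(43.03, 0) = 43.03, max(5, 0) = 5, max(-16.6, 0) = 0
Node u (S = 66.34): V_u = e^(−0.045)·[0.5100·43.0327 + 0.4900·5.0000] = 23.3249
Node d (S = 37.68): V_d = e^(−0.045)·[0.5100·5.0000 + 0.4900·0.0000] = 2.4380
Node 0 (S = 50): V_0 = e^(−0.045)·[0.5100·23.3249 + 0.4900·2.4380] = 12.5153

$12.52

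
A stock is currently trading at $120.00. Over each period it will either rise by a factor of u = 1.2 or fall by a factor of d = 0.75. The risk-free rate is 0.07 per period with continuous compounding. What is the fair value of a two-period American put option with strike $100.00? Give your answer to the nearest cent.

Risk-neutral probability p = (e^0.07 − 0.75)/(1.2 − 0.75) = 0.3225/0.4500 = 0.7167
Terminal stock prices: S_uu = 172.8, S_ud = 108, S_dd = 67.5
Terminal payoffs (K − S): max(-72.8, 0) = 0, max(-8, 0) = 0, max(32.5, 0) = 32.5
Node u (S = 144): continuation = e^(−0.07)·[0.7167·0.0000 + 0.2833·0.0000] = 0.0000; exercise value = 0.0000 ≤ continuation, so V_u = 0.0000
Node d (S = 90): continuation = e^(−0.07)·[0.7167·0.0000 + 0.2833·32.5000] = 8.5852; exercise value = 10.0000 > continuation, so V_d = 10.0000 (exercise)
Node 0 (S = 120): continuation = e^(−0.07)·[0.7167·0.0000 + 0.2833·10.0000] = 2.6416; exercise value = 0.0000 ≤ continuation, so V_0 = 2.6416

$2.64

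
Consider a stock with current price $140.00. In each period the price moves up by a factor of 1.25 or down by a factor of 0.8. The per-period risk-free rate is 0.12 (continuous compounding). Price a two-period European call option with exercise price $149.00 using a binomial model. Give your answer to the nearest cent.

Risk-neutral probability p = (e^0.12 − 0.8)/(1.25 − 0.8) = 0.3275/0.4500 = 0.7278
Terminal stock prices: S_uu = 218.8, S_ud = 140, S_dd = 89.6
Terminal payoffs (S − K): max(69.75, 0) = 69.75, max(-9, 0) = 0, max(-59.4, 0) = 0
Node u (S = 175): V_u = e^(−0.12)·[0.7278·69.7500 + 0.2722·0.0000] = 45.0219
Node d (S = 112): V_d = e^(−0.12)·[0.7278·0.0000 + 0.2722·0.0000] = 0.0000
Node 0 (S = 140): V_0 = e^(−0.12)·[0.7278·45.0219 + 0.2722·0.0000] = 29.0605

$29.06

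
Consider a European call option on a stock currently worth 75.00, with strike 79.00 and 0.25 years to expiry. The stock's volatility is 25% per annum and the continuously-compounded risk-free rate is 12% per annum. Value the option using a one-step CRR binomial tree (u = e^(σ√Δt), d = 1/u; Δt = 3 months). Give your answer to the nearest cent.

3.43

CRR parameters: u = e^(σ√Δt) = e^(0.25·√0.25) = 1.1331, d = 1/u = 0.8825
Per-period rate: rΔt = 0.12·0.25 = 0.03, so R = e^0.03 = 1.0305
Risk-neutral probability p = (e^0.03 − 0.8825)/(1.1331 − 0.8825) = 0.1480/0.2507 = 0.5903
Terminal stock prices: S_u = 84.99, S_d = 66.19
Terminal payoffs (S − K): max(5.986, 0) = 5.986, max(-12.81, 0) = 0
Node 0 (S = 75): V_0 = e^(−0.03)·[0.5903·5.9861 + 0.4097·0.0000] = 3.4291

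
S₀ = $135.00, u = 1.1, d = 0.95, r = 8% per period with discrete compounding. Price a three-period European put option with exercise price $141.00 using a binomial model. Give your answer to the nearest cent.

Risk-neutral probability p = (1 + 0.08 − 0.95)/(1.1 − 0.95) = 0.1300/0.1500 = 0.8667
Terminal stock prices: S_uuu = 179.7, S_uud = 155.2, S_udd = 134, S_ddd = 115.7
Terminal payoffs (K − S): max(-38.69, 0) = 0, max(-14.18, 0) = 0, max(6.979, 0) = 6.979, max(25.25, 0) = 25.25
Node uu (S = 163.4): V_uu = 1/1.08·[0.8667·0.0000 + 0.1333·0.0000] = 0.0000
Node ud (S = 141.1): V_ud = 1/1.08·[0.8667·0.0000 + 0.1333·6.9787] = 0.8616
Node dd (S = 121.8): V_dd = 1/1.08·[0.8667·6.9787 + 0.1333·25.2544] = 8.7181
Node u (S = 148.5): V_u = 1/1.08·[0.8667·0.0000 + 0.1333·0.8616] = 0.1064
Node d (S = 128.2): V_d = 1/1.08·[0.8667·0.8616 + 0.1333·8.7181] = 1.7677
Node 0 (S = 135): V_0 = 1/1.08·[0.8667·0.1064 + 0.1333·1.7677] = 0.3036

$0.30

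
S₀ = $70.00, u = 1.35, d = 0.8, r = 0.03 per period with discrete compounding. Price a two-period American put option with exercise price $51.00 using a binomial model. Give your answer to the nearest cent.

Risk-neutral probability p = (1 + 0.03 − 0.8)/(1.35 − 0.8) = 0.2300/0.5500 = 0.4182
Terminal stock prices: S_uu = 127.6, S_ud = 75.6, S_dd = 44.8
Terminal payoffs (K − S): max(-76.58, 0) = 0, max(-24.6, 0) = 0, max(6.2, 0) = 6.2
Node u (S = 94.5): continuation = 1/1.03·[0.4182·0.0000 + 0.5818·0.0000] = 0.0000; exercise value = 0.0000 ≤ continuation, so V_u = 0.0000
Node d (S = 56): continuation = 1/1.03·[0.4182·0.0000 + 0.5818·6.2000] = 3.5022; exercise value = 0.0000 ≤ continuation, so V_d = 3.5022
Node 0 (S = 70): continuation = 1/1.03·[0.4182·0.0000 + 0.5818·3.5022] = 1.9783; exercise value = 0.0000 ≤ continuation, so V_0 = 1.9783

$1.98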